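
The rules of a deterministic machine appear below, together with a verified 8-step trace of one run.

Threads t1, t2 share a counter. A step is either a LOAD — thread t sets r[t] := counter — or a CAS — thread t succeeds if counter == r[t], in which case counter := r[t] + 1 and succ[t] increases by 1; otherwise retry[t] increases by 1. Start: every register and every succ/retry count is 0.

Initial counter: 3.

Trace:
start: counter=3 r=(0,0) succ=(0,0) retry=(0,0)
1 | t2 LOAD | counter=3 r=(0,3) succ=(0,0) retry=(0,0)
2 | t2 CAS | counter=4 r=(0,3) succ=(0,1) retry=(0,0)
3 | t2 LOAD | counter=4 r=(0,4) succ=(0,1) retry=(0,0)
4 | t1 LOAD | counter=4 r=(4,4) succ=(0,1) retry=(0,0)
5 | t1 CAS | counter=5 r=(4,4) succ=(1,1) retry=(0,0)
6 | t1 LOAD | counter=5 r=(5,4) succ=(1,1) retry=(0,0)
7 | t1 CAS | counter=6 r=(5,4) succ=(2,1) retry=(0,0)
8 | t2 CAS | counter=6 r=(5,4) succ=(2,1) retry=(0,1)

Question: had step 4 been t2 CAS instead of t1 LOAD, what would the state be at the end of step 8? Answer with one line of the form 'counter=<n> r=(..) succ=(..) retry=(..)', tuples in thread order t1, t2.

(re-executing from step 4 with the substitution; state before step 4: counter=4 r=(0,4) succ=(0,1) retry=(0,0))
4 | t2 CAS | counter=5 r=(0,4) succ=(0,2) retry=(0,0)
5 | t1 CAS | counter=5 r=(0,4) succ=(0,2) retry=(1,0)
6 | t1 LOAD | counter=5 r=(5,4) succ=(0,2) retry=(1,0)
7 | t1 CAS | counter=6 r=(5,4) succ=(1,2) retry=(1,0)
8 | t2 CAS | counter=6 r=(5,4) succ=(1,2) retry=(1,1)

counter=6 r=(5,4) succ=(1,2) retry=(1,1)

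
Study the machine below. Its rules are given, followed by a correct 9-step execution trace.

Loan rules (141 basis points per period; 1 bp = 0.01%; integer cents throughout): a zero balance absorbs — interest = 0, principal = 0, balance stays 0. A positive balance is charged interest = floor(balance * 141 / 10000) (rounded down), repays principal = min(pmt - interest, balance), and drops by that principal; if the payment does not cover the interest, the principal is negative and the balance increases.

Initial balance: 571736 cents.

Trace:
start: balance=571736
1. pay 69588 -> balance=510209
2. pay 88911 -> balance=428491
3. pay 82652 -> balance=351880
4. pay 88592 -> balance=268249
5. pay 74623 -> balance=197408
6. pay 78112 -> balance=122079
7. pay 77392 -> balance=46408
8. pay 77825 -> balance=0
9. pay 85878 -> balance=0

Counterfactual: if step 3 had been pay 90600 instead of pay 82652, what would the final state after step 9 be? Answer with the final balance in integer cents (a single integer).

(re-executing from step 3 with the substitution; state before step 3: balance=428491)
3. pay 90600 -> balance=343932
4. pay 88592 -> balance=260189
5. pay 74623 -> balance=189234
6. pay 78112 -> balance=113790
7. pay 77392 -> balance=38002
8. pay 77825 -> balance=0
9. pay 85878 -> balance=0

0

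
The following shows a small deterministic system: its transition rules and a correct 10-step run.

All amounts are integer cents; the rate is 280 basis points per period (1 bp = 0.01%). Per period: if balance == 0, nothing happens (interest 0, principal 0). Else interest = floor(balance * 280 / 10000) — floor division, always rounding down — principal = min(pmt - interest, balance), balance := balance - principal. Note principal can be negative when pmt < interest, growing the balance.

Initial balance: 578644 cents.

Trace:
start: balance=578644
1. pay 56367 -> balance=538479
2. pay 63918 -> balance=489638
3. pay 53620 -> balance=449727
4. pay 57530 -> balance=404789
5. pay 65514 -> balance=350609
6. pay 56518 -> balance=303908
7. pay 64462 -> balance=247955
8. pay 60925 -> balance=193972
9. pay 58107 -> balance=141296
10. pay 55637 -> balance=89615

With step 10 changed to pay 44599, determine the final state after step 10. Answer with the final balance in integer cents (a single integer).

(re-executing from step 10 with the substitution; state before step 10: balance=141296)
10. pay 44599 -> balance=100653

100653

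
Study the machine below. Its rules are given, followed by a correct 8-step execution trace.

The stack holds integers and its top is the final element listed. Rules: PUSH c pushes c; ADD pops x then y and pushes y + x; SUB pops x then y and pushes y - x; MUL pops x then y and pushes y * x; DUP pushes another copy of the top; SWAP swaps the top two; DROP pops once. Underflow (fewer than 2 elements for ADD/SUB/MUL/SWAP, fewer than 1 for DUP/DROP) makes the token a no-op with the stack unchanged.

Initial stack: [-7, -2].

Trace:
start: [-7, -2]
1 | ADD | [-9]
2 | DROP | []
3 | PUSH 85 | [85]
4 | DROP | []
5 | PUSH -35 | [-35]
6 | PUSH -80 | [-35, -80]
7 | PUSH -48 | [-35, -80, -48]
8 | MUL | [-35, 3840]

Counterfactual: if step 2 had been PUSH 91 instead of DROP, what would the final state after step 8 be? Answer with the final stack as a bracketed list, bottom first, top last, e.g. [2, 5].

(re-executing from step 2 with the substitution; state before step 2: [-9])
2 | PUSH 91 | [-9, 91]
3 | PUSH 85 | [-9, 91, 85]
4 | DROP | [-9, 91]
5 | PUSH -35 | [-9, 91, -35]
6 | PUSH -80 | [-9, 91, -35, -80]
7 | PUSH -48 | [-9, 91, -35, -80, -48]
8 | MUL | [-9, 91, -35, 3840]

[-9, 91, -35, 3840]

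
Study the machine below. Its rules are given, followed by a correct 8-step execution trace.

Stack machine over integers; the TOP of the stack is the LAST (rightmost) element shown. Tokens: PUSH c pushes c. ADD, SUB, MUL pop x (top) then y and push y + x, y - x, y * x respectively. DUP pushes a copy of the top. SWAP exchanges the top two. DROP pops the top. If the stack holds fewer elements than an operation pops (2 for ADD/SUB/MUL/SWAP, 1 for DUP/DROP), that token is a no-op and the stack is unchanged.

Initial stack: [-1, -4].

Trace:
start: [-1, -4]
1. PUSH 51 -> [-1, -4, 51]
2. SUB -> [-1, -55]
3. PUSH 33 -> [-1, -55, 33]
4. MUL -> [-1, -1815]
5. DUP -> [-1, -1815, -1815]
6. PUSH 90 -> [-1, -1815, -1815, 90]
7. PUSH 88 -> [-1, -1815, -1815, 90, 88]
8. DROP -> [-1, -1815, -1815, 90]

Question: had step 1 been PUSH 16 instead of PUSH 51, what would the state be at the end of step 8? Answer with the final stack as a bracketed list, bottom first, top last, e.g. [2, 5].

[-1, -660, -660, 90]

(re-executing from step 1 with the substitution; state before step 1: [-1, -4])
1. PUSH 16 -> [-1, -4, 16]
2. SUB -> [-1, -20]
3. PUSH 33 -> [-1, -20, 33]
4. MUL -> [-1, -660]
5. DUP -> [-1, -660, -660]
6. PUSH 90 -> [-1, -660, -660, 90]
7. PUSH 88 -> [-1, -660, -660, 90, 88]
8. DROP -> [-1, -660, -660, 90]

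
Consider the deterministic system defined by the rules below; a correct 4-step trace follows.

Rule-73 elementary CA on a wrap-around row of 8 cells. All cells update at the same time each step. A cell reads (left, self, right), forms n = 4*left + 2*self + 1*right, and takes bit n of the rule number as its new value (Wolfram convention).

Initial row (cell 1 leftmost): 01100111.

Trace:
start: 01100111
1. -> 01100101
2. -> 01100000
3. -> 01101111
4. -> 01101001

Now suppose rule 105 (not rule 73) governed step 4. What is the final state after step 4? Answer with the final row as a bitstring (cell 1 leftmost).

(re-executing step 4 under rule 105; state before step 4: 01101111)
4. -> 11111001

11111001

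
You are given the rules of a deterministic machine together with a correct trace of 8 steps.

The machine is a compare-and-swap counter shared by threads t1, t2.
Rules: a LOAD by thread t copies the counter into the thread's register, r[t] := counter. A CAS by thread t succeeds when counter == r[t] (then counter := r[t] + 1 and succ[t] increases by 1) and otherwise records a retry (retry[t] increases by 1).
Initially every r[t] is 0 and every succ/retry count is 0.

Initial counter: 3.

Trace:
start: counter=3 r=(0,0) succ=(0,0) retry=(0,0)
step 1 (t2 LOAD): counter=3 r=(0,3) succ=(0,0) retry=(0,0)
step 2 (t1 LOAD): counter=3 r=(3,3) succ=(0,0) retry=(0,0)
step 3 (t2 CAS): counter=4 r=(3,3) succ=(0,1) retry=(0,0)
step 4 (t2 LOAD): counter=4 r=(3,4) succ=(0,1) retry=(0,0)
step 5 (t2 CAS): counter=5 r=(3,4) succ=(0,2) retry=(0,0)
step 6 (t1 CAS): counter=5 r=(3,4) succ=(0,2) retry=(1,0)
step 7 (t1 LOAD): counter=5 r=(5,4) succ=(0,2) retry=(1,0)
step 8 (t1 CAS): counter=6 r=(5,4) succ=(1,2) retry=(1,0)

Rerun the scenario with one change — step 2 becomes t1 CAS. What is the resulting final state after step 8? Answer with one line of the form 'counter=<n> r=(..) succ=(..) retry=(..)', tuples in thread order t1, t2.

counter=6 r=(5,4) succ=(1,2) retry=(2,0)

(re-executing from step 2 with the substitution; state before step 2: counter=3 r=(0,3) succ=(0,0) retry=(0,0))
step 2 (t1 CAS): counter=3 r=(0,3) succ=(0,0) retry=(1,0)
step 3 (t2 CAS): counter=4 r=(0,3) succ=(0,1) retry=(1,0)
step 4 (t2 LOAD): counter=4 r=(0,4) succ=(0,1) retry=(1,0)
step 5 (t2 CAS): counter=5 r=(0,4) succ=(0,2) retry=(1,0)
step 6 (t1 CAS): counter=5 r=(0,4) succ=(0,2) retry=(2,0)
step 7 (t1 LOAD): counter=5 r=(5,4) succ=(0,2) retry=(2,0)
step 8 (t1 CAS): counter=6 r=(5,4) succ=(1,2) retry=(2,0)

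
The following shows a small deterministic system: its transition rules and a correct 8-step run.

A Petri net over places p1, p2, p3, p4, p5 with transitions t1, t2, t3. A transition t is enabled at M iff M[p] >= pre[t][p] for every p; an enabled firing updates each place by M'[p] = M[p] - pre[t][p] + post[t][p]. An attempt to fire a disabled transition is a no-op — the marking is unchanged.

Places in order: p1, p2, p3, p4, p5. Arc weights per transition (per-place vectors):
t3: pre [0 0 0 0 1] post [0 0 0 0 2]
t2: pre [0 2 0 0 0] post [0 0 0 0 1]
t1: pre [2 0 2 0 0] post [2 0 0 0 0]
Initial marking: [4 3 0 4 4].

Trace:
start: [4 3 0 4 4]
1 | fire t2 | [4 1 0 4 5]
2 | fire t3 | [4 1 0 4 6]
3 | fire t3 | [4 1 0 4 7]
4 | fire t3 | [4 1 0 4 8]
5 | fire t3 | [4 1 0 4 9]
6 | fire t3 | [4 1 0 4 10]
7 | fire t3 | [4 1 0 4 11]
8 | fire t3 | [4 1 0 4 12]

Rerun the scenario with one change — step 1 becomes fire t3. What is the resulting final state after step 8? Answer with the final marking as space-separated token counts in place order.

(re-executing from step 1 with the substitution; state before step 1: [4 3 0 4 4])
1 | fire t3 | [4 3 0 4 5]
2 | fire t3 | [4 3 0 4 6]
3 | fire t3 | [4 3 0 4 7]
4 | fire t3 | [4 3 0 4 8]
5 | fire t3 | [4 3 0 4 9]
6 | fire t3 | [4 3 0 4 10]
7 | fire t3 | [4 3 0 4 11]
8 | fire t3 | [4 3 0 4 12]

4 3 0 4 12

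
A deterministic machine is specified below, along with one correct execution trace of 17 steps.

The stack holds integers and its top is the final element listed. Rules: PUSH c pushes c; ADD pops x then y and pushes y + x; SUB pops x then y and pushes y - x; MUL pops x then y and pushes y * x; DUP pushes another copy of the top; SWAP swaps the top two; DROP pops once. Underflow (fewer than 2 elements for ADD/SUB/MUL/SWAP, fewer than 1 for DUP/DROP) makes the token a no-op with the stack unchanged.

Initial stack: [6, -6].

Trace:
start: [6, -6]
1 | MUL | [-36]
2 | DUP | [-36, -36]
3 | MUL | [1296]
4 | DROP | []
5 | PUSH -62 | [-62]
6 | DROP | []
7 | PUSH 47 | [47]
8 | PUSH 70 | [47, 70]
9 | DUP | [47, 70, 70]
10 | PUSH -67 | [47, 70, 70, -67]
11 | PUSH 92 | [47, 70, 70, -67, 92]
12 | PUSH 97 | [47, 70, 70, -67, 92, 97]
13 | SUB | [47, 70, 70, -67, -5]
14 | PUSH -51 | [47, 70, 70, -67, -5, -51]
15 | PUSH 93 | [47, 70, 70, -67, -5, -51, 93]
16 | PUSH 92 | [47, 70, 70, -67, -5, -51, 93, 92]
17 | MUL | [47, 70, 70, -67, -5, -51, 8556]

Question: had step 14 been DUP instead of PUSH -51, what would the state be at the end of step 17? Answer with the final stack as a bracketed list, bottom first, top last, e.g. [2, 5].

[47, 70, 70, -67, -5, -5, 8556]

(re-executing from step 14 with the substitution; state before step 14: [47, 70, 70, -67, -5])
14 | DUP | [47, 70, 70, -67, -5, -5]
15 | PUSH 93 | [47, 70, 70, -67, -5, -5, 93]
16 | PUSH 92 | [47, 70, 70, -67, -5, -5, 93, 92]
17 | MUL | [47, 70, 70, -67, -5, -5, 8556]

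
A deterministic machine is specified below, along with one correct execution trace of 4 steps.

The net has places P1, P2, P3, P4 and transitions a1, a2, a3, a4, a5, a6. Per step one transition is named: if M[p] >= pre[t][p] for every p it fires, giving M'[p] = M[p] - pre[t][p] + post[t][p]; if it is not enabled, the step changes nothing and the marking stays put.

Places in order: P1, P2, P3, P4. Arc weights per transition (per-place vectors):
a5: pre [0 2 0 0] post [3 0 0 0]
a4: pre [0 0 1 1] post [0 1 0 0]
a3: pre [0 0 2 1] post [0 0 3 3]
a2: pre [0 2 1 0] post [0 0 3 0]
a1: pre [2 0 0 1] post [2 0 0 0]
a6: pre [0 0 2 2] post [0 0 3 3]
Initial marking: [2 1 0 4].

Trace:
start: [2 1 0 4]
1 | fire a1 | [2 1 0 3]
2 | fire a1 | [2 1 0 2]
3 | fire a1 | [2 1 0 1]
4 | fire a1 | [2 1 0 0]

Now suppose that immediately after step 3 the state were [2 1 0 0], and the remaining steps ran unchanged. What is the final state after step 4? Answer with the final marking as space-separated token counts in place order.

state after step 3 := [2 1 0 0]
4 | fire a1 | [2 1 0 0]

2 1 0 0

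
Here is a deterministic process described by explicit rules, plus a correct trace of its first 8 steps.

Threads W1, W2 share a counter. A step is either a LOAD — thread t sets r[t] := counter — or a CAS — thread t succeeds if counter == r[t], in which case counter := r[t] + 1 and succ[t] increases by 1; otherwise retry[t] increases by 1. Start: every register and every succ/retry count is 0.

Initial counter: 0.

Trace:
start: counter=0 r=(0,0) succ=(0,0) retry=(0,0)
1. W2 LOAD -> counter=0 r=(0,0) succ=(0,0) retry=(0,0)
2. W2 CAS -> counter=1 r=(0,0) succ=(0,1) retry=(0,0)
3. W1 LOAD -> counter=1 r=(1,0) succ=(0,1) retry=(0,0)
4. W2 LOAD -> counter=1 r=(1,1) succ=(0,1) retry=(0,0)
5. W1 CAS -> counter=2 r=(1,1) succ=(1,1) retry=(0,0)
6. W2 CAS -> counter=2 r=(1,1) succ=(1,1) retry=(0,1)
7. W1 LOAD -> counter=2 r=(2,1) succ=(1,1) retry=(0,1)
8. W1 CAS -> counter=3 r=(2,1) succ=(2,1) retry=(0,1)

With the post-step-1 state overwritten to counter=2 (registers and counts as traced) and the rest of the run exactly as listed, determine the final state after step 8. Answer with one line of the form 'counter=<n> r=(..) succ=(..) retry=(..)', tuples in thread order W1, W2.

counter=4 r=(3,2) succ=(2,0) retry=(0,2)

state after step 1 := counter=2 r=(0,0) succ=(0,0) retry=(0,0)
2. W2 CAS -> counter=2 r=(0,0) succ=(0,0) retry=(0,1)
3. W1 LOAD -> counter=2 r=(2,0) succ=(0,0) retry=(0,1)
4. W2 LOAD -> counter=2 r=(2,2) succ=(0,0) retry=(0,1)
5. W1 CAS -> counter=3 r=(2,2) succ=(1,0) retry=(0,1)
6. W2 CAS -> counter=3 r=(2,2) succ=(1,0) retry=(0,2)
7. W1 LOAD -> counter=3 r=(3,2) succ=(1,0) retry=(0,2)
8. W1 CAS -> counter=4 r=(3,2) succ=(2,0) retry=(0,2)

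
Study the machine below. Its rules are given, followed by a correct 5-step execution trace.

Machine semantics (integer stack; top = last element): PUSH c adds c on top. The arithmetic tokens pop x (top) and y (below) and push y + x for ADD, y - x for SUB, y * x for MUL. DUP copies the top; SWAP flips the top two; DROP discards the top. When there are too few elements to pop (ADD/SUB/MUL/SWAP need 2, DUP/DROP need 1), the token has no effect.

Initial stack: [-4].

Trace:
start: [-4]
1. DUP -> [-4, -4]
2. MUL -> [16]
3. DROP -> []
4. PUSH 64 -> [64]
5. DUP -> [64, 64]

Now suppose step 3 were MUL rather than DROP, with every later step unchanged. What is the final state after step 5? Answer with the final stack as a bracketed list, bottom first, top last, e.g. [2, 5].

(re-executing from step 3 with the substitution; state before step 3: [16])
3. MUL -> [16]
4. PUSH 64 -> [16, 64]
5. DUP -> [16, 64, 64]

[16, 64, 64]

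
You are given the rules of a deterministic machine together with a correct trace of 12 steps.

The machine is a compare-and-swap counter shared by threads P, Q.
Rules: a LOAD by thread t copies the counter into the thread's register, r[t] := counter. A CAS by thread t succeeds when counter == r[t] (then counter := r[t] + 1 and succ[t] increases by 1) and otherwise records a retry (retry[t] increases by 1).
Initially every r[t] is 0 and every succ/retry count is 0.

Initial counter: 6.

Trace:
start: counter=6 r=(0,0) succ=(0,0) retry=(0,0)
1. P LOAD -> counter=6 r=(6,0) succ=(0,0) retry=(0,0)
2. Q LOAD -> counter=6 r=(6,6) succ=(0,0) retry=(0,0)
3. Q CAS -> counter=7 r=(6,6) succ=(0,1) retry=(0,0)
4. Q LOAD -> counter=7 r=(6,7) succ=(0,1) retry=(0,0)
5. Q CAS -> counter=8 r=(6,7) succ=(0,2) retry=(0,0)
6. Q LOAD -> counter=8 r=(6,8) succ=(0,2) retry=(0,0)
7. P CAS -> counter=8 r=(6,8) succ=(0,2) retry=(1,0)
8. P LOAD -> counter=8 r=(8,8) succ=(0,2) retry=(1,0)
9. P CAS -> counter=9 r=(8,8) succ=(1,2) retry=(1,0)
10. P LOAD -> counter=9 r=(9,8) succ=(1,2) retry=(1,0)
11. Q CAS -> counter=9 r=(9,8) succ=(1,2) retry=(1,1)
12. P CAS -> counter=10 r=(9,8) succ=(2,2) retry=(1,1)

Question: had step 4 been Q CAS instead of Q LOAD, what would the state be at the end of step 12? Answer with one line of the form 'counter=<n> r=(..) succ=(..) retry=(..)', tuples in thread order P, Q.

counter=9 r=(8,7) succ=(2,1) retry=(1,3)

(re-executing from step 4 with the substitution; state before step 4: counter=7 r=(6,6) succ=(0,1) retry=(0,0))
4. Q CAS -> counter=7 r=(6,6) succ=(0,1) retry=(0,1)
5. Q CAS -> counter=7 r=(6,6) succ=(0,1) retry=(0,2)
6. Q LOAD -> counter=7 r=(6,7) succ=(0,1) retry=(0,2)
7. P CAS -> counter=7 r=(6,7) succ=(0,1) retry=(1,2)
8. P LOAD -> counter=7 r=(7,7) succ=(0,1) retry=(1,2)
9. P CAS -> counter=8 r=(7,7) succ=(1,1) retry=(1,2)
10. P LOAD -> counter=8 r=(8,7) succ=(1,1) retry=(1,2)
11. Q CAS -> counter=8 r=(8,7) succ=(1,1) retry=(1,3)
12. P CAS -> counter=9 r=(8,7) succ=(2,1) retry=(1,3)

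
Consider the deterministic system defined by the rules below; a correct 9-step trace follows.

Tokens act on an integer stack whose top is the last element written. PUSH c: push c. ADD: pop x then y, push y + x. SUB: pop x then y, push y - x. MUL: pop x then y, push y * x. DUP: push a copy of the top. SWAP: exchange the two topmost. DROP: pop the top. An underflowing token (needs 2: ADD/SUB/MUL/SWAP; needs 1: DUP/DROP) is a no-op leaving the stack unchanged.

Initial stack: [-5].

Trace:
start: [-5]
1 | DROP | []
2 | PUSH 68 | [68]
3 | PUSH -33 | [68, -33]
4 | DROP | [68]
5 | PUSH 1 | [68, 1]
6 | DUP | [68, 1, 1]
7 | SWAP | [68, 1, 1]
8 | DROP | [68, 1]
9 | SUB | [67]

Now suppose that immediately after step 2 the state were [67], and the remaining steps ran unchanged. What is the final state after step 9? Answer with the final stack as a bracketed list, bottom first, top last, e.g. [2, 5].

state after step 2 := [67]
3 | PUSH -33 | [67, -33]
4 | DROP | [67]
5 | PUSH 1 | [67, 1]
6 | DUP | [67, 1, 1]
7 | SWAP | [67, 1, 1]
8 | DROP | [67, 1]
9 | SUB | [66]

[66]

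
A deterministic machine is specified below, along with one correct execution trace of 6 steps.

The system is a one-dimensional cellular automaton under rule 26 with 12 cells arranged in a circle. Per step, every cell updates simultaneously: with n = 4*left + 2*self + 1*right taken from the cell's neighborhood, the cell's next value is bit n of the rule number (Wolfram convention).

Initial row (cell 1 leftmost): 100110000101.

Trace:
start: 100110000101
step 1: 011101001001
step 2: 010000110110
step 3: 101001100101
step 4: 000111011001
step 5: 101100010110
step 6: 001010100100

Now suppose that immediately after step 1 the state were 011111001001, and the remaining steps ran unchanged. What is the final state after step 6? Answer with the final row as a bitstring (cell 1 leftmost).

state after step 1 := 011111001001
step 2: 010000110110
step 3: 101001100101
step 4: 000111011001
step 5: 101100010110
step 6: 001010100100

001010100100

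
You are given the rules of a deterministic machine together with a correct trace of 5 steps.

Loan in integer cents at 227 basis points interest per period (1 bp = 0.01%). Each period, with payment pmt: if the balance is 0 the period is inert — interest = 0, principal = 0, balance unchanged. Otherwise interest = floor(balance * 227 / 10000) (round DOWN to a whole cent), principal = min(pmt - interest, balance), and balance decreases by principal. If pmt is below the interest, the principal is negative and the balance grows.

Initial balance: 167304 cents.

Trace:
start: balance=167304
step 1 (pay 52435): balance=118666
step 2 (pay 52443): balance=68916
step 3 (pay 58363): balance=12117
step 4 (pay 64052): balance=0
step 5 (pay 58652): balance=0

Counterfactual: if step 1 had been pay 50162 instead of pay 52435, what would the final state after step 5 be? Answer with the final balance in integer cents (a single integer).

(re-executing from step 1 with the substitution; state before step 1: balance=167304)
step 1 (pay 50162): balance=120939
step 2 (pay 52443): balance=71241
step 3 (pay 58363): balance=14495
step 4 (pay 64052): balance=0
step 5 (pay 58652): balance=0

0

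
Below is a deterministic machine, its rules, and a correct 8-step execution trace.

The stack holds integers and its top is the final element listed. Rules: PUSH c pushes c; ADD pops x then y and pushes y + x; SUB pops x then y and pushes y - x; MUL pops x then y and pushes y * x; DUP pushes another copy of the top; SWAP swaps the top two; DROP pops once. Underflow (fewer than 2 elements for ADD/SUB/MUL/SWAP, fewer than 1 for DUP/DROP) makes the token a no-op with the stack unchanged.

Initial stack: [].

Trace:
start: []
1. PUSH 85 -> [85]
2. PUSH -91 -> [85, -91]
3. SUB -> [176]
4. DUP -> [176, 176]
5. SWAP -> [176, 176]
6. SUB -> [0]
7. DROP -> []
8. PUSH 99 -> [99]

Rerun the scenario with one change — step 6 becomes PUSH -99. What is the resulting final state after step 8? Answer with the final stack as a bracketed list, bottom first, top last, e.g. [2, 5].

[176, 176, 99]

(re-executing from step 6 with the substitution; state before step 6: [176, 176])
6. PUSH -99 -> [176, 176, -99]
7. DROP -> [176, 176]
8. PUSH 99 -> [176, 176, 99]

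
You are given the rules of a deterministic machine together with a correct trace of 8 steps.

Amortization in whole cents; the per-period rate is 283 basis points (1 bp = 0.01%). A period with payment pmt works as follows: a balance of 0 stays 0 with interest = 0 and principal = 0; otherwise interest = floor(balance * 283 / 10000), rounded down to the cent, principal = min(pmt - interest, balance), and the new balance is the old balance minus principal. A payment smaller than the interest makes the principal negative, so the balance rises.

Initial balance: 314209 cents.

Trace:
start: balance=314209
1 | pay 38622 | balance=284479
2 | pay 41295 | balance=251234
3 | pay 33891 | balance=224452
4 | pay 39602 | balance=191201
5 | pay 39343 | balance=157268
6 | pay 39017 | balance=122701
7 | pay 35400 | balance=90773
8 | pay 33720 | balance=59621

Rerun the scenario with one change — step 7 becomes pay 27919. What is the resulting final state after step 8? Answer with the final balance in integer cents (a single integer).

(re-executing from step 7 with the substitution; state before step 7: balance=122701)
7 | pay 27919 | balance=98254
8 | pay 33720 | balance=67314

67314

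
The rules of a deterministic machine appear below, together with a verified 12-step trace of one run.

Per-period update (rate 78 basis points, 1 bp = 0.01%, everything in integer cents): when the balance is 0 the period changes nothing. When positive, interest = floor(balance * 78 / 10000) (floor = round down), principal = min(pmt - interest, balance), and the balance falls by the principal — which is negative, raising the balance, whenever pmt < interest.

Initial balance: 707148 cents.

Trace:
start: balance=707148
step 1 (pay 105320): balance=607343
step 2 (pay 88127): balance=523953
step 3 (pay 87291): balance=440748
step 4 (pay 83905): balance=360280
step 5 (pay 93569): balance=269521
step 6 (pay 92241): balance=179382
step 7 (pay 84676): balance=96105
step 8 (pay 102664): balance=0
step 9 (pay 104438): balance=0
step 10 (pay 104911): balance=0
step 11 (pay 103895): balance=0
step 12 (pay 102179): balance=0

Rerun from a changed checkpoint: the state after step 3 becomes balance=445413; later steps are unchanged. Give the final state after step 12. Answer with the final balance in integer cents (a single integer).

state after step 3 := balance=445413
step 4 (pay 83905): balance=364982
step 5 (pay 93569): balance=274259
step 6 (pay 92241): balance=184157
step 7 (pay 84676): balance=100917
step 8 (pay 102664): balance=0
step 9 (pay 104438): balance=0
step 10 (pay 104911): balance=0
step 11 (pay 103895): balance=0
step 12 (pay 102179): balance=0

0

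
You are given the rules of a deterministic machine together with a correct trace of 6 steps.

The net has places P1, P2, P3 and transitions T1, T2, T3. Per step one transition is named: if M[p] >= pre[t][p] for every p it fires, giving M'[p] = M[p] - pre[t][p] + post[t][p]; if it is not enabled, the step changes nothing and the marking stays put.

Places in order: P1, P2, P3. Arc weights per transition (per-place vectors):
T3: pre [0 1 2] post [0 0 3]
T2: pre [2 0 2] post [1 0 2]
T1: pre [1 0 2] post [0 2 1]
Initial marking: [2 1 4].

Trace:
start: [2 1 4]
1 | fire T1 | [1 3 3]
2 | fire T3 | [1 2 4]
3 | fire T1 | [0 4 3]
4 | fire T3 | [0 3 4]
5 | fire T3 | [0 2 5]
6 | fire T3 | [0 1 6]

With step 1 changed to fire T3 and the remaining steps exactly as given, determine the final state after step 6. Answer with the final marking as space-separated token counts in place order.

1 0 6

(re-executing from step 1 with the substitution; state before step 1: [2 1 4])
1 | fire T3 | [2 0 5]
2 | fire T3 | [2 0 5]
3 | fire T1 | [1 2 4]
4 | fire T3 | [1 1 5]
5 | fire T3 | [1 0 6]
6 | fire T3 | [1 0 6]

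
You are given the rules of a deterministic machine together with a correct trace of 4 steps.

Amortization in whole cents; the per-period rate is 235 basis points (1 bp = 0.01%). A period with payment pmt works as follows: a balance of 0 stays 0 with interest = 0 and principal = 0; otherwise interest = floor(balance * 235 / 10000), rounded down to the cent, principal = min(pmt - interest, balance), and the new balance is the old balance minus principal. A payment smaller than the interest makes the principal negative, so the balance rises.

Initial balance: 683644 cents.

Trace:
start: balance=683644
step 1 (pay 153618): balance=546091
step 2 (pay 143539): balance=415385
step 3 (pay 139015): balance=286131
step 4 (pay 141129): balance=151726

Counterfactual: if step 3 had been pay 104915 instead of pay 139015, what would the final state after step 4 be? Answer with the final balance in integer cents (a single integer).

186627

(re-executing from step 3 with the substitution; state before step 3: balance=415385)
step 3 (pay 104915): balance=320231
step 4 (pay 141129): balance=186627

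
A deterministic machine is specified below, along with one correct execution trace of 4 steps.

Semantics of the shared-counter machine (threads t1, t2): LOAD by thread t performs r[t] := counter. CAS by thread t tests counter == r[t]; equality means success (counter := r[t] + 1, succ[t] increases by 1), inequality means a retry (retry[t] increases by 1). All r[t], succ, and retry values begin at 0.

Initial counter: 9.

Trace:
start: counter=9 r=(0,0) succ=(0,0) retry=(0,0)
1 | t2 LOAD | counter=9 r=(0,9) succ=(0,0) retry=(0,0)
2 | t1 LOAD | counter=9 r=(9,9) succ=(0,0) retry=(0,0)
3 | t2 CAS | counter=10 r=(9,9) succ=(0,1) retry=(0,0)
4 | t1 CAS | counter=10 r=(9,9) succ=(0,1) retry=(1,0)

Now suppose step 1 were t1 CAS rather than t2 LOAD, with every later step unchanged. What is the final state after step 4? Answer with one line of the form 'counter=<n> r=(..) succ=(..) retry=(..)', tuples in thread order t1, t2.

counter=10 r=(9,0) succ=(1,0) retry=(1,1)

(re-executing from step 1 with the substitution; state before step 1: counter=9 r=(0,0) succ=(0,0) retry=(0,0))
1 | t1 CAS | counter=9 r=(0,0) succ=(0,0) retry=(1,0)
2 | t1 LOAD | counter=9 r=(9,0) succ=(0,0) retry=(1,0)
3 | t2 CAS | counter=9 r=(9,0) succ=(0,0) retry=(1,1)
4 | t1 CAS | counter=10 r=(9,0) succ=(1,0) retry=(1,1)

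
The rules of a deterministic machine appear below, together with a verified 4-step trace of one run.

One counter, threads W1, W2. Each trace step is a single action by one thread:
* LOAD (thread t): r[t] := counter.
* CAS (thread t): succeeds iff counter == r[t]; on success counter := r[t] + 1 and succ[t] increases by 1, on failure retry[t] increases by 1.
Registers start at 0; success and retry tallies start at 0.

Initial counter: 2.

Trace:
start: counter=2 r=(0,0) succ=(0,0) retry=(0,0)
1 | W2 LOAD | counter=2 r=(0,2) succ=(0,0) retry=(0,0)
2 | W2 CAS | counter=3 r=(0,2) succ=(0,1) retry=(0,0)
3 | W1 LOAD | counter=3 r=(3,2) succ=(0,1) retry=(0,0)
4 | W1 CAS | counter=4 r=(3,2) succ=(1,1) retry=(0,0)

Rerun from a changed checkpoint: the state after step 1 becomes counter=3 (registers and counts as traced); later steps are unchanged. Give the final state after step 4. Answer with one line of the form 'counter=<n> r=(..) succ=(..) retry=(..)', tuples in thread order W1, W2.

counter=4 r=(3,2) succ=(1,0) retry=(0,1)

state after step 1 := counter=3 r=(0,2) succ=(0,0) retry=(0,0)
2 | W2 CAS | counter=3 r=(0,2) succ=(0,0) retry=(0,1)
3 | W1 LOAD | counter=3 r=(3,2) succ=(0,0) retry=(0,1)
4 | W1 CAS | counter=4 r=(3,2) succ=(1,0) retry=(0,1)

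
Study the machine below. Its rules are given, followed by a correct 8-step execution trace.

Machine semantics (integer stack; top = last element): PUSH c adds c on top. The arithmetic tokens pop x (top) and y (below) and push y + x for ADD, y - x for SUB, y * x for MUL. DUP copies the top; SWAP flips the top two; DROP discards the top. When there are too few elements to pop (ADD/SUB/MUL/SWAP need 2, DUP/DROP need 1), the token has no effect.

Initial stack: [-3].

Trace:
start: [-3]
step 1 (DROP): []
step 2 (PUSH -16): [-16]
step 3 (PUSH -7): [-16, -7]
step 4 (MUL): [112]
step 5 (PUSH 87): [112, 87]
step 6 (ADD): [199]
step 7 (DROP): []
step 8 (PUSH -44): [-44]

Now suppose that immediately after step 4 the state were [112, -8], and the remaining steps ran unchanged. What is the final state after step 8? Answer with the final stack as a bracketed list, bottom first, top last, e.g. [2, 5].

[112, -44]

state after step 4 := [112, -8]
step 5 (PUSH 87): [112, -8, 87]
step 6 (ADD): [112, 79]
step 7 (DROP): [112]
step 8 (PUSH -44): [112, -44]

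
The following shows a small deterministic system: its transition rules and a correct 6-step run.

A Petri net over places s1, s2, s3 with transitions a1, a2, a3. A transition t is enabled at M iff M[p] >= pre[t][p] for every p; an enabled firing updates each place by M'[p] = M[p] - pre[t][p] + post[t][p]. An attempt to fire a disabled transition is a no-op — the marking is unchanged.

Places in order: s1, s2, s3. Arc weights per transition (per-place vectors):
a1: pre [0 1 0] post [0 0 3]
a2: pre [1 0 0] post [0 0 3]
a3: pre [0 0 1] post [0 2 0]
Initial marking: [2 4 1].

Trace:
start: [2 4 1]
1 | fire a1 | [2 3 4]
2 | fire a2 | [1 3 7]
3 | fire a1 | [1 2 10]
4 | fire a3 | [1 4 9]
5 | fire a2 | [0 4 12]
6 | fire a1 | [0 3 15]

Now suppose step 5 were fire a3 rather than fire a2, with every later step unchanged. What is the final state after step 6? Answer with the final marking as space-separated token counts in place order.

(re-executing from step 5 with the substitution; state before step 5: [1 4 9])
5 | fire a3 | [1 6 8]
6 | fire a1 | [1 5 11]

1 5 11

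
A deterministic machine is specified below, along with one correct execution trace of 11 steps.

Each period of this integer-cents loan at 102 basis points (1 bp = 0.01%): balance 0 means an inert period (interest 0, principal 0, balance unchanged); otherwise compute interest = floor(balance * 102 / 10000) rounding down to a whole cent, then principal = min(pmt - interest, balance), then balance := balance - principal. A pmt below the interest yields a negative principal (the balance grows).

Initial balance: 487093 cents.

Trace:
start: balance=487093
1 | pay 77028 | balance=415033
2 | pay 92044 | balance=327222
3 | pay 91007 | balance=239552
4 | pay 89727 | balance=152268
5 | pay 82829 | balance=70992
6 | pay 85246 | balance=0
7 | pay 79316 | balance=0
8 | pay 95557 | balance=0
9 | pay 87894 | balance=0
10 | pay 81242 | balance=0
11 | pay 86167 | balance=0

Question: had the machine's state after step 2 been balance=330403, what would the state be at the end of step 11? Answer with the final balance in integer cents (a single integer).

state after step 2 := balance=330403
3 | pay 91007 | balance=242766
4 | pay 89727 | balance=155515
5 | pay 82829 | balance=74272
6 | pay 85246 | balance=0
7 | pay 79316 | balance=0
8 | pay 95557 | balance=0
9 | pay 87894 | balance=0
10 | pay 81242 | balance=0
11 | pay 86167 | balance=0

0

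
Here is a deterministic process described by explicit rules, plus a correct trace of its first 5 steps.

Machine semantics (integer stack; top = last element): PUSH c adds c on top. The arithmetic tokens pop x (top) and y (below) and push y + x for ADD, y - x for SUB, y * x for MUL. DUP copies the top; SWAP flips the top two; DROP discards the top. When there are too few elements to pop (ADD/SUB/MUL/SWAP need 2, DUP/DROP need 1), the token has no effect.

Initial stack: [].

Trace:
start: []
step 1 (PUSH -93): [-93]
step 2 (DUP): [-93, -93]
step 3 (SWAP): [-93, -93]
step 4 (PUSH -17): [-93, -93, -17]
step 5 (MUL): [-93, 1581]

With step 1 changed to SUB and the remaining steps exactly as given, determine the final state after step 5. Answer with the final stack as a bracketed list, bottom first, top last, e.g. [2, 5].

(re-executing from step 1 with the substitution; state before step 1: [])
step 1 (SUB): []
step 2 (DUP): []
step 3 (SWAP): []
step 4 (PUSH -17): [-17]
step 5 (MUL): [-17]

[-17]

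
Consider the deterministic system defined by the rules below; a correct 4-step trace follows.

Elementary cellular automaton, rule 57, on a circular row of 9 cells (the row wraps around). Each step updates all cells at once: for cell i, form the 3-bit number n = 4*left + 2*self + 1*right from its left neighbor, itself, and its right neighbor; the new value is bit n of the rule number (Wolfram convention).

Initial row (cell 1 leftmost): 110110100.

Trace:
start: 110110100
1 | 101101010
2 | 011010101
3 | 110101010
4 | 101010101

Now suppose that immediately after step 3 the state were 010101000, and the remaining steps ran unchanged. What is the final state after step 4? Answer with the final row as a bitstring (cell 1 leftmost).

state after step 3 := 010101000
4 | 001010111

001010111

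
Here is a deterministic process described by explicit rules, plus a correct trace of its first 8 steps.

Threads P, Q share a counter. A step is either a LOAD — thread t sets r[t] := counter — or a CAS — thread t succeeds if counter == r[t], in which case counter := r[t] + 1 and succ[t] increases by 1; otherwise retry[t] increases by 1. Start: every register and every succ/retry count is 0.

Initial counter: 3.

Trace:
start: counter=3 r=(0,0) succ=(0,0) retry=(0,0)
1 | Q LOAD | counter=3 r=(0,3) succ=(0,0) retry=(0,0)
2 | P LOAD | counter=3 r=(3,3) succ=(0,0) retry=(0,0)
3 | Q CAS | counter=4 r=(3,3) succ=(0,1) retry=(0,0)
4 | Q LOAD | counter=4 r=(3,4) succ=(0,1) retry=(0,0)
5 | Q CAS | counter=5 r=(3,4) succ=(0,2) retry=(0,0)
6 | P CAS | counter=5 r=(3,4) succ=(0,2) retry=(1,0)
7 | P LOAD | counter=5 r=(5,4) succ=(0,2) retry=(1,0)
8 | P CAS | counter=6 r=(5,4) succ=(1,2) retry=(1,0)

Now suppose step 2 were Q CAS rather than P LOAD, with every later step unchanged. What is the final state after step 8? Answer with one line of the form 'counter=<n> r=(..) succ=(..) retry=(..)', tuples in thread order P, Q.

counter=6 r=(5,4) succ=(1,2) retry=(1,1)

(re-executing from step 2 with the substitution; state before step 2: counter=3 r=(0,3) succ=(0,0) retry=(0,0))
2 | Q CAS | counter=4 r=(0,3) succ=(0,1) retry=(0,0)
3 | Q CAS | counter=4 r=(0,3) succ=(0,1) retry=(0,1)
4 | Q LOAD | counter=4 r=(0,4) succ=(0,1) retry=(0,1)
5 | Q CAS | counter=5 r=(0,4) succ=(0,2) retry=(0,1)
6 | P CAS | counter=5 r=(0,4) succ=(0,2) retry=(1,1)
7 | P LOAD | counter=5 r=(5,4) succ=(0,2) retry=(1,1)
8 | P CAS | counter=6 r=(5,4) succ=(1,2) retry=(1,1)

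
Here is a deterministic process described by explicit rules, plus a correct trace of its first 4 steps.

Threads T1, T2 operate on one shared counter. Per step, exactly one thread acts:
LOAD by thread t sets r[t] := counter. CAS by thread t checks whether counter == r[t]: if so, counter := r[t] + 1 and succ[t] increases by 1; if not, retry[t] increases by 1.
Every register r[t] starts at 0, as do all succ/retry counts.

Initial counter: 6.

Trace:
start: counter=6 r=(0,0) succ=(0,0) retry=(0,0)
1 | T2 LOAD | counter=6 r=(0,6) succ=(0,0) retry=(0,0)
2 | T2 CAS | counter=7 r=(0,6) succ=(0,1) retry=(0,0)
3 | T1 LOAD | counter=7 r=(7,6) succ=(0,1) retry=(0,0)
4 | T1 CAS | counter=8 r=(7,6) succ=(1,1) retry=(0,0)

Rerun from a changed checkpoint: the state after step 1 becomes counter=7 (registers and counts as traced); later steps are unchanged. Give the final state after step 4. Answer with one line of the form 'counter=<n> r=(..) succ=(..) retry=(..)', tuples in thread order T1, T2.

state after step 1 := counter=7 r=(0,6) succ=(0,0) retry=(0,0)
2 | T2 CAS | counter=7 r=(0,6) succ=(0,0) retry=(0,1)
3 | T1 LOAD | counter=7 r=(7,6) succ=(0,0) retry=(0,1)
4 | T1 CAS | counter=8 r=(7,6) succ=(1,0) retry=(0,1)

counter=8 r=(7,6) succ=(1,0) retry=(0,1)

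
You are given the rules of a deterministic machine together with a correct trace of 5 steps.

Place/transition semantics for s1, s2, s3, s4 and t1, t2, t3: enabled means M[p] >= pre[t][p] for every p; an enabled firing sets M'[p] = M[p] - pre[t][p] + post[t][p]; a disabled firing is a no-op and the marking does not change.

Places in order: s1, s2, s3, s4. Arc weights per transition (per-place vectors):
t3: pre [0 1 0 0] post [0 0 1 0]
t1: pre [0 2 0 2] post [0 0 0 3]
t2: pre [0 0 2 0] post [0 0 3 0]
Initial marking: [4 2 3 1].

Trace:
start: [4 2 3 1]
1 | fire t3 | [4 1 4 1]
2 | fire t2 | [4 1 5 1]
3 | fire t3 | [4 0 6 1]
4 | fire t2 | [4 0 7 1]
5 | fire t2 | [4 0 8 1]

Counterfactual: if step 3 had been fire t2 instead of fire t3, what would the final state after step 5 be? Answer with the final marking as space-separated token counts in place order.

(re-executing from step 3 with the substitution; state before step 3: [4 1 5 1])
3 | fire t2 | [4 1 6 1]
4 | fire t2 | [4 1 7 1]
5 | fire t2 | [4 1 8 1]

4 1 8 1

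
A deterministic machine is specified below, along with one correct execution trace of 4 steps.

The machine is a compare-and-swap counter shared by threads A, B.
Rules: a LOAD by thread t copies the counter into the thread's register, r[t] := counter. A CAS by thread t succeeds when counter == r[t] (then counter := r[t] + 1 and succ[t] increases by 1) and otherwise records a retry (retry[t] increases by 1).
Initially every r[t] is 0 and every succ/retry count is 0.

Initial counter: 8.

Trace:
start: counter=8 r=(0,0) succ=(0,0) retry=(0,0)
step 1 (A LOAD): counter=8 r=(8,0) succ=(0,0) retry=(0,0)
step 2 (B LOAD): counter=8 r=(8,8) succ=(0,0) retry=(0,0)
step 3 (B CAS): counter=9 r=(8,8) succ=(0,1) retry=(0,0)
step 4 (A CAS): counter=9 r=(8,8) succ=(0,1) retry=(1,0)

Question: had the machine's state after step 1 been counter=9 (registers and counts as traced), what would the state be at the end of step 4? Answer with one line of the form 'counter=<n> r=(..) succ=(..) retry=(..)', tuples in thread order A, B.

counter=10 r=(8,9) succ=(0,1) retry=(1,0)

state after step 1 := counter=9 r=(8,0) succ=(0,0) retry=(0,0)
step 2 (B LOAD): counter=9 r=(8,9) succ=(0,0) retry=(0,0)
step 3 (B CAS): counter=10 r=(8,9) succ=(0,1) retry=(0,0)
step 4 (A CAS): counter=10 r=(8,9) succ=(0,1) retry=(1,0)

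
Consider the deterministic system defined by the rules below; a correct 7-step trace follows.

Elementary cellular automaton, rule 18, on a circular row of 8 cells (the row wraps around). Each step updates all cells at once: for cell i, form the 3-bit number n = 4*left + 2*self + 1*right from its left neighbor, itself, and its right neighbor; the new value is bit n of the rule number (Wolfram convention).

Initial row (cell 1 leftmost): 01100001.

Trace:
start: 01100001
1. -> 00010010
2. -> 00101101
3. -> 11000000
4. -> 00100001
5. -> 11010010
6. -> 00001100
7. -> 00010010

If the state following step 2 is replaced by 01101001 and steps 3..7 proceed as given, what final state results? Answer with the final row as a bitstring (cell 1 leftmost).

state after step 2 := 01101001
3. -> 00000110
4. -> 00001001
5. -> 10010110
6. -> 01100000
7. -> 10010000

10010000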